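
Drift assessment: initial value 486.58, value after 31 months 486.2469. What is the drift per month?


rate = (v2 - v1) / months
= (486.2469 - 486.58) / 31
= -0.3331 / 31
= -0.0107

-0.0107


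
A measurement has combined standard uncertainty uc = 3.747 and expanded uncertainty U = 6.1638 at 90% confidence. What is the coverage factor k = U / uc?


k = U / uc
k = 6.1638 / 3.747
k = 1.645

1.645


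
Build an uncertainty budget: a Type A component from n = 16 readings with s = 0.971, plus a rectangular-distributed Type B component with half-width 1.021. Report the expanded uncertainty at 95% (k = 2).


u_A = s / sqrt(n) = 0.971 / sqrt(16) = 0.24275
u_B = half_width / sqrt(3) = 1.021 / sqrt(3) = 0.58947462
uc = sqrt(u_A^2 + u_B^2) = sqrt(0.24275^2 + 0.58947462^2) = 0.63750129
U = k * uc = 2 * 0.63750129
U = 1.2750

1.2750


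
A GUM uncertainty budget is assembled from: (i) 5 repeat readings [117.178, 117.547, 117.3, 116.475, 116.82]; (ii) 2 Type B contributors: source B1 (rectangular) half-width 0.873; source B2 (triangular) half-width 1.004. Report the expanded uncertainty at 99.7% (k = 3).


mean = (117.178 + 117.547 + 117.3 + 116.475 + 116.82) / 5 = 117.064
s = sqrt(sum((x - mean)^2)/(n-1)) = 0.4208438
u_A = s / sqrt(n) = 0.4208438 / sqrt(5) = 0.18820707
u_B1 = 0.873 / sqrt(3) = 0.50402679
u_B2 = 1.004 / sqrt(6) = 0.40988128
uc = sqrt(0.18820707^2 + 0.50402679^2 + 0.40988128^2) = 0.67636349
U = k * uc = 3 * 0.67636349
U = 2.0291

2.0291


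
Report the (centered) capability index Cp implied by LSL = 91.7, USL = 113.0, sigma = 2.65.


Cp = (USL - LSL) / (6 * sigma)
= (113.0 - 91.7) / (6 * 2.65)
= 21.3000 / 15.9000
= 1.3396

1.3396


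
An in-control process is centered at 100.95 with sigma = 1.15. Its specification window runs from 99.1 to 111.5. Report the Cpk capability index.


Cpu = (USL - mean) / (3*sigma) = (111.5 - 100.95) / (3*1.15) = 3.0580
Cpl = (mean - LSL) / (3*sigma) = (100.95 - 99.1) / (3*1.15) = 0.5362
Cpk = min(Cpu, Cpl) = 0.5362

0.5362


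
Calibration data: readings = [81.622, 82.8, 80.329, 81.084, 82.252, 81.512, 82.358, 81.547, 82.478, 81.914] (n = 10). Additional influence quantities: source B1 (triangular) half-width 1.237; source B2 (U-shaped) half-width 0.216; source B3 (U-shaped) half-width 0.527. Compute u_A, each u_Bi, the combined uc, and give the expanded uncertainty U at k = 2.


mean = (81.622 + 82.8 + 80.329 + 81.084 + 82.252 + 81.512 + 82.358 + 81.547 + 82.478 + 81.914) / 10 = 81.7896
s = sqrt(sum((x - mean)^2)/(n-1)) = 0.73351516
u_A = s / sqrt(n) = 0.73351516 / sqrt(10) = 0.23195786
u_B1 = 1.237 / sqrt(6) = 0.50500314
u_B2 = 0.216 / sqrt(2) = 0.15273506
u_B3 = 0.527 / sqrt(2) = 0.37264527
uc = sqrt(0.23195786^2 + 0.50500314^2 + 0.15273506^2 + 0.37264527^2) = 0.6863127
U = k * uc = 2 * 0.6863127
U = 1.3726

1.3726


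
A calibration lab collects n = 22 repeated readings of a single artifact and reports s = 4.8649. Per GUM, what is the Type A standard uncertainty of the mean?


u_A = s / sqrt(n)
u_A = 4.8649 / sqrt(22)
u_A = 4.8649 / 4.6904158
u_A = 1.0372

1.0372


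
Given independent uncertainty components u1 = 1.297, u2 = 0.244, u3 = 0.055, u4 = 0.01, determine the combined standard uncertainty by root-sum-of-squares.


uc = sqrt(1.297^2 + 0.244^2 + 0.055^2 + 0.01^2)
uc = sqrt(1.74487)
uc = 1.3209

1.3209


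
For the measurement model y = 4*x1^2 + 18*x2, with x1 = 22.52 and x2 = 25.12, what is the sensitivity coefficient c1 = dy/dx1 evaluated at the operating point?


y = 4*x1^2 + 18*x2
dy/dx1 = 2*4*x1
Evaluate at x1 = 22.52: c1 = 8 * 22.52
c1 = 180.1600

180.1600


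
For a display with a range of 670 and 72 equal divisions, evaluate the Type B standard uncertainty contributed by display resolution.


resolution = range / divisions
resolution = 670 / 72 = 9.3055556
u_res = resolution / (2*sqrt(3))
u_res = 9.3055556 / 3.4641016
u_res = 2.6863

2.6863


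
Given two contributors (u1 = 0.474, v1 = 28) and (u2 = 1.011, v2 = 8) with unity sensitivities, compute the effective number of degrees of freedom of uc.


uc = sqrt(u1^2 + u2^2) = sqrt(0.474^2 + 1.011^2) = 1.1166006
v_eff = uc^4 / (u1^4/v1 + u2^4/v2)
= 1.1166006^4 / (0.474^4/28 + 1.011^4/8)
= 1.5545025 / 0.13239425
v_eff = 11.7415

11.7415


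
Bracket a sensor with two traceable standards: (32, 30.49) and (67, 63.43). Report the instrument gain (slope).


slope = (y2 - y1) / (x2 - x1)
= (63.43 - 30.49) / (67 - 32)
= 32.9400 / 35
= 0.9411

0.9411


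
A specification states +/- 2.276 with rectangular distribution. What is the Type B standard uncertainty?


u_B = half_width / sqrt(3)
u_B = 2.276 / 1.7320508
u_B = 1.3140

1.3140


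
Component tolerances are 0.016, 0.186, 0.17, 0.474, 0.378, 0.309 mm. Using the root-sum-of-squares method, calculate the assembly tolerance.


RSS = sqrt(0.016^2 + 0.186^2 + 0.17^2 + 0.474^2 + 0.378^2 + 0.309^2)
= sqrt(0.526793)
= 0.7258

0.7258


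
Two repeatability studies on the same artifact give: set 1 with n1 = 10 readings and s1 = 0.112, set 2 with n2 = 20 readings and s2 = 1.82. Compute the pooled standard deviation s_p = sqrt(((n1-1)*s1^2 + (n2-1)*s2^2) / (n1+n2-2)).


s_p = sqrt(((n1-1)*s1^2 + (n2-1)*s2^2) / (n1+n2-2))
numerator = (10-1)*0.112^2 + (20-1)*1.82^2 = 0.112896 + 62.9356 = 63.048496
denominator = 10 + 20 - 2 = 28
s_p^2 = 63.048496 / 28 = 2.251732
s_p = sqrt(2.251732) = 1.5006

1.5006


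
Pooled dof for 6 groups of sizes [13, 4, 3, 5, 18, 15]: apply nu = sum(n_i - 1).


nu = sum_i (n_i - 1)
nu = ((13 - 1) + (4 - 1) + (3 - 1) + (5 - 1) + (18 - 1) + (15 - 1))
nu = 12 + 3 + 2 + 4 + 17 + 14
nu = 52

52


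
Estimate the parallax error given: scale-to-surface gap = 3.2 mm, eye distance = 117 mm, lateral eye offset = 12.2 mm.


error = h * offset / d
= 3.2 * 12.2 / 117
= 0.3337

0.3337


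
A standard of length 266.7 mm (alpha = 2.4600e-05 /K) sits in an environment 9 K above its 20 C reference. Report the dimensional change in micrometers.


dL = L * alpha * dT
= 266.7 * 2.4600e-05 * 9
= 0.0590474 mm
dL_um = 0.0590474 * 1000 = 59.0474 um

59.0474


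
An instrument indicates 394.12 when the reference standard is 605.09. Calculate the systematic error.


Systematic error = measured - true
= 394.12 - 605.09
= -210.9700

-210.9700


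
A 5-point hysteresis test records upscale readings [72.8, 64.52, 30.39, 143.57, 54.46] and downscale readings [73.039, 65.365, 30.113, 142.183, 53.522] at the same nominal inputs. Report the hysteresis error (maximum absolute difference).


|72.8 - 73.039| = 0.2390
|64.52 - 65.365| = 0.8450
|30.39 - 30.113| = 0.2770
|143.57 - 142.183| = 1.3870
|54.46 - 53.522| = 0.9380
hysteresis = max(diffs) = 1.3870

1.3870


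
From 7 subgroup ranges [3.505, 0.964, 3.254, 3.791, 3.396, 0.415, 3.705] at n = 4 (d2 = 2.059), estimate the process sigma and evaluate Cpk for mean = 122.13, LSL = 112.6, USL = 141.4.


R_bar = (3.505 + 0.964 + 3.254 + 3.791 + 3.396 + 0.415 + 3.705) / 7 = 2.7185714
sigma = R_bar / d2 = 2.7185714 / 2.059 = 1.3203358
Cp = (USL - LSL)/(6*sigma) = (141.4 - 112.6)/(6*1.3203358) = 3.6354
Cpu = (141.4 - 122.13)/(3*1.3203358) = 4.8649
Cpl = (122.13 - 112.6)/(3*1.3203358) = 2.4060
Cpk = min(Cpu, Cpl) = 2.4060

2.4060


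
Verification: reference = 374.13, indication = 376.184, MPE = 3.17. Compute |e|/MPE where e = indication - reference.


e = indication - reference = 376.184 - 374.13 = 2.0540
|e| = 2.0540
ratio = |e| / MPE = 2.0540 / 3.17
ratio = 0.6479

0.6479


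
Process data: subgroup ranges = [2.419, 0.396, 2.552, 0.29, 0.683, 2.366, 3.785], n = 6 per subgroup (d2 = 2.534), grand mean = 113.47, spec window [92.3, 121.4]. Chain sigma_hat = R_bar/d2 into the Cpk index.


R_bar = (2.419 + 0.396 + 2.552 + 0.29 + 0.683 + 2.366 + 3.785) / 7 = 1.7844286
sigma = R_bar / d2 = 1.7844286 / 2.534 = 0.7041944
Cp = (USL - LSL)/(6*sigma) = (121.4 - 92.3)/(6*0.7041944) = 6.8873
Cpu = (121.4 - 113.47)/(3*0.7041944) = 3.7537
Cpl = (113.47 - 92.3)/(3*0.7041944) = 10.0209
Cpk = min(Cpu, Cpl) = 3.7537

3.7537


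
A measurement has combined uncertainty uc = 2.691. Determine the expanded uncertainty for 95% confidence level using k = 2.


U = k * uc
U = 2 * 2.691
U = 5.3820

5.3820


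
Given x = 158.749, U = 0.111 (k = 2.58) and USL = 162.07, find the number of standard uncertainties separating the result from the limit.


u = U / k = 0.111 / 2.58 = 0.043023256
margin = |USL - x| = |162.07 - 158.749| = 3.321
z = margin / u = 3.321 / 0.043023256
z = 77.1908

77.1908


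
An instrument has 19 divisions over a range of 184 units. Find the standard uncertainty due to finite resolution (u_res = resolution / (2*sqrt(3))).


resolution = range / divisions
resolution = 184 / 19 = 9.6842105
u_res = resolution / (2*sqrt(3))
u_res = 9.6842105 / 3.4641016
u_res = 2.7956

2.7956


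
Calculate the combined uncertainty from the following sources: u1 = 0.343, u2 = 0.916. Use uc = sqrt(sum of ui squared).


uc = sqrt(0.343^2 + 0.916^2)
uc = sqrt(0.956705)
uc = 0.9781

0.9781


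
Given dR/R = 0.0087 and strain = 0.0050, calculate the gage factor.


GF = (dR/R) / epsilon
= 0.0087 / 0.0050
= 1.7400

1.7400


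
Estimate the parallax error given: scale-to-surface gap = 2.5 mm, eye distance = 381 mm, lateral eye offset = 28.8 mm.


error = h * offset / d
= 2.5 * 28.8 / 381
= 0.1890

0.1890


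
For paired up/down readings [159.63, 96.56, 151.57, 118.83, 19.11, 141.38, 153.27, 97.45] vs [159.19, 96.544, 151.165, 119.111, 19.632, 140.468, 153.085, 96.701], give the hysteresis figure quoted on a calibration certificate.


|159.63 - 159.19| = 0.4400
|96.56 - 96.544| = 0.0160
|151.57 - 151.165| = 0.4050
|118.83 - 119.111| = 0.2810
|19.11 - 19.632| = 0.5220
|141.38 - 140.468| = 0.9120
|153.27 - 153.085| = 0.1850
|97.45 - 96.701| = 0.7490
hysteresis = max(diffs) = 0.9120

0.9120


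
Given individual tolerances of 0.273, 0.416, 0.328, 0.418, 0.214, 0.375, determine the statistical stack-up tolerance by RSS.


RSS = sqrt(0.273^2 + 0.416^2 + 0.328^2 + 0.418^2 + 0.214^2 + 0.375^2)
= sqrt(0.716314)
= 0.8464

0.8464


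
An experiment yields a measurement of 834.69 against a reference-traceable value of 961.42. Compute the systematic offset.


Systematic error = measured - true
= 834.69 - 961.42
= -126.7300

-126.7300


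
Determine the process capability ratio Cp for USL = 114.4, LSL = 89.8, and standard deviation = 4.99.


Cp = (USL - LSL) / (6 * sigma)
= (114.4 - 89.8) / (6 * 4.99)
= 24.6000 / 29.9400
= 0.8216

0.8216


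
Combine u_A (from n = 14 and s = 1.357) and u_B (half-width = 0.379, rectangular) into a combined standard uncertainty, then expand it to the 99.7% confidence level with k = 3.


u_A = s / sqrt(n) = 1.357 / sqrt(14) = 0.36267351
u_B = half_width / sqrt(3) = 0.379 / sqrt(3) = 0.21881575
uc = sqrt(u_A^2 + u_B^2) = sqrt(0.36267351^2 + 0.21881575^2) = 0.42357102
U = k * uc = 3 * 0.42357102
U = 1.2707

1.2707


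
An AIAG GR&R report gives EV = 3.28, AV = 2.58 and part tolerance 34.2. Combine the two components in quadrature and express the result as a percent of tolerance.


GRR = sqrt(EV^2 + AV^2) = sqrt(3.28^2 + 2.58^2) = 4.1731044
%GRR = GRR / tol * 100 = 4.1731044 / 34.2 * 100
%GRR = 12.2021

12.2021


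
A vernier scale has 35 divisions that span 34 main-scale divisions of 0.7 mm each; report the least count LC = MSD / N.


LC = MSD / n_div
= 0.7 / 35
= 0.0200

0.0200


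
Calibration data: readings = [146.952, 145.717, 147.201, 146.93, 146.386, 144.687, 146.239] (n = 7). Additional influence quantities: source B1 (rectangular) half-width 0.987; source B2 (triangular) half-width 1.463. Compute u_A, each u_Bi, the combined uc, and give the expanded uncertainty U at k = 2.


mean = (146.952 + 145.717 + 147.201 + 146.93 + 146.386 + 144.687 + 146.239) / 7 = 146.3017143
s = sqrt(sum((x - mean)^2)/(n-1)) = 0.87431492
u_A = s / sqrt(n) = 0.87431492 / sqrt(7) = 0.33045998
u_B1 = 0.987 / sqrt(3) = 0.56984472
u_B2 = 1.463 / sqrt(6) = 0.59726725
uc = sqrt(0.33045998^2 + 0.56984472^2 + 0.59726725^2) = 0.88918782
U = k * uc = 2 * 0.88918782
U = 1.7784

1.7784


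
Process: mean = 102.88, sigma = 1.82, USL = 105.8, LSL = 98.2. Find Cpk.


Cpu = (USL - mean) / (3*sigma) = (105.8 - 102.88) / (3*1.82) = 0.5348
Cpl = (mean - LSL) / (3*sigma) = (102.88 - 98.2) / (3*1.82) = 0.8571
Cpk = min(Cpu, Cpl) = 0.5348

0.5348


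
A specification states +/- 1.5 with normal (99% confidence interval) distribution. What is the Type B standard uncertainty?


u_B = half_width / 2.576
u_B = 1.5 / 2.576
u_B = 0.5823

0.5823


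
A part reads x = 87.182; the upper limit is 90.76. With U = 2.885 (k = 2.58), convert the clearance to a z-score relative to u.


u = U / k = 2.885 / 2.58 = 1.1182171
margin = |USL - x| = |90.76 - 87.182| = 3.578
z = margin / u = 3.578 / 1.1182171
z = 3.1997

3.1997


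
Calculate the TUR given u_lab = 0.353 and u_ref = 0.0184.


TUR = u_lab / u_ref
= 0.353 / 0.0184
= 19.1848

19.1848


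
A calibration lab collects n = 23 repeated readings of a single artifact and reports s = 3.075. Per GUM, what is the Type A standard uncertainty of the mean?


u_A = s / sqrt(n)
u_A = 3.075 / sqrt(23)
u_A = 3.075 / 4.7958315
u_A = 0.6412

0.6412


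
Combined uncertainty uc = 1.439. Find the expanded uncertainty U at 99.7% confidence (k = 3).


U = k * uc
U = 3 * 1.439
U = 4.3170

4.3170


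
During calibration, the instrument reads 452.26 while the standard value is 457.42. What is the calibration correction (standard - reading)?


Correction = standard - reading
= 457.42 - 452.26
= 5.1600

5.1600


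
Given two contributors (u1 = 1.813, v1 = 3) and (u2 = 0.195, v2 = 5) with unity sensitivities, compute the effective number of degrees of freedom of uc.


uc = sqrt(u1^2 + u2^2) = sqrt(1.813^2 + 0.195^2) = 1.8234566
v_eff = uc^4 / (u1^4/v1 + u2^4/v2)
= 1.8234566^4 / (1.813^4/3 + 0.195^4/5)
= 11.055585 / 3.6016776
v_eff = 3.0696

3.0696


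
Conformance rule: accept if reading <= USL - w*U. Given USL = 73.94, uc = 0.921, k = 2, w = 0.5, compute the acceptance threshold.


U = k * uc = 2 * 0.921 = 1.842
guard band g = w * U = 0.5 * 1.842 = 0.921
AL = USL - g = 73.94 - 0.921
AL = 73.0190

73.0190


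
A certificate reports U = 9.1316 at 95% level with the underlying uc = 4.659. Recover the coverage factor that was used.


k = U / uc
k = 9.1316 / 4.659
k = 1.96

1.96


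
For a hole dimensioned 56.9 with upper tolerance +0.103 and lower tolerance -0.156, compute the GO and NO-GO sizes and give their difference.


GO = nominal - lower_tol (smallest hole = maximum material condition)
GO = 56.9 - 0.156 = 56.744
NO-GO = nominal + upper_tol (largest hole = least material condition)
NO-GO = 56.9 + 0.103 = 57.003
spread = NO-GO - GO = 57.003 - 56.744 = 0.2590

0.2590


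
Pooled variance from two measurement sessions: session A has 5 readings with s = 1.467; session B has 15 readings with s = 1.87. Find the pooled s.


s_p = sqrt(((n1-1)*s1^2 + (n2-1)*s2^2) / (n1+n2-2))
numerator = (5-1)*1.467^2 + (15-1)*1.87^2 = 8.608356 + 48.9566 = 57.564956
denominator = 5 + 15 - 2 = 18
s_p^2 = 57.564956 / 18 = 3.1980531
s_p = sqrt(3.1980531) = 1.7883

1.7883


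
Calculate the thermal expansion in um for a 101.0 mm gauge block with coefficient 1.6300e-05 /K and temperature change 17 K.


dL = L * alpha * dT
= 101.0 * 1.6300e-05 * 17
= 0.0279871 mm
dL_um = 0.0279871 * 1000 = 27.9871 um

27.9871


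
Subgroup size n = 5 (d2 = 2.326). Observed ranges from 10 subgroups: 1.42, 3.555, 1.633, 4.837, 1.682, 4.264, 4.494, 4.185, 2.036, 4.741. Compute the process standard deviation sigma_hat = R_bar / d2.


R_bar = (1.42 + 3.555 + 1.633 + 4.837 + 1.682 + 4.264 + 4.494 + 4.185 + 2.036 + 4.741) / 10
R_bar = 32.847 / 10 = 3.2847
sigma_hat = R_bar / d2 = 3.2847 / 2.326 = 1.4122

1.4122


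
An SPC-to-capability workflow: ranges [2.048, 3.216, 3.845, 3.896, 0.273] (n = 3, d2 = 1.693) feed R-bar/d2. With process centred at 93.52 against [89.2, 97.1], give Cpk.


R_bar = (2.048 + 3.216 + 3.845 + 3.896 + 0.273) / 5 = 2.6556
sigma = R_bar / d2 = 2.6556 / 1.693 = 1.5685765
Cp = (USL - LSL)/(6*sigma) = (97.1 - 89.2)/(6*1.5685765) = 0.8394
Cpu = (97.1 - 93.52)/(3*1.5685765) = 0.7608
Cpl = (93.52 - 89.2)/(3*1.5685765) = 0.9180
Cpk = min(Cpu, Cpl) = 0.7608

0.7608


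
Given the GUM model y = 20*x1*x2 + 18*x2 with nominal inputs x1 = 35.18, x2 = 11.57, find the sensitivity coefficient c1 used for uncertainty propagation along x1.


y = 20*x1*x2 + 18*x2
dy/dx1 = 20*x2
Evaluate at x2 = 11.57: c1 = 20 * 11.57
c1 = 231.4000

231.4000


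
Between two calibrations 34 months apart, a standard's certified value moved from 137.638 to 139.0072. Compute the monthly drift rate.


rate = (v2 - v1) / months
= (139.0072 - 137.638) / 34
= 1.3692 / 34
= 0.0403

0.0403


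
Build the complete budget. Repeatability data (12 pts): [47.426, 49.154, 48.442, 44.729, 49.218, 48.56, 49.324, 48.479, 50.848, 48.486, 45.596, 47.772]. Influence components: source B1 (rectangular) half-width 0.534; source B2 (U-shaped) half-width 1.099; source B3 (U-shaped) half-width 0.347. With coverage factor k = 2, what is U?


mean = (47.426 + 49.154 + 48.442 + 44.729 + 49.218 + 48.56 + 49.324 + 48.479 + 50.848 + 48.486 + 45.596 + 47.772) / 12 = 48.1695
s = sqrt(sum((x - mean)^2)/(n-1)) = 1.6560982
u_A = s / sqrt(n) = 1.6560982 / sqrt(12) = 0.47807437
u_B1 = 0.534 / sqrt(3) = 0.30830504
u_B2 = 1.099 / sqrt(2) = 0.77711035
u_B3 = 0.347 / sqrt(2) = 0.24536605
uc = sqrt(0.47807437^2 + 0.30830504^2 + 0.77711035^2 + 0.24536605^2) = 0.99383706
U = k * uc = 2 * 0.99383706
U = 1.9877

1.9877


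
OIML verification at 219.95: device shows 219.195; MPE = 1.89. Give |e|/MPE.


e = indication - reference = 219.195 - 219.95 = -0.7550
|e| = 0.7550
ratio = |e| / MPE = 0.7550 / 1.89
ratio = 0.3995

0.3995


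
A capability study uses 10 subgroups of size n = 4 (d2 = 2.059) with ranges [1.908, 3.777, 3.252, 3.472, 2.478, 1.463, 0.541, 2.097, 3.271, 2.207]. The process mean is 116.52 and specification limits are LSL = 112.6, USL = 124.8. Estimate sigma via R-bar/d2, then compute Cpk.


R_bar = (1.908 + 3.777 + 3.252 + 3.472 + 2.478 + 1.463 + 0.541 + 2.097 + 3.271 + 2.207) / 10 = 2.4466
sigma = R_bar / d2 = 2.4466 / 2.059 = 1.1882467
Cp = (USL - LSL)/(6*sigma) = (124.8 - 112.6)/(6*1.1882467) = 1.7112
Cpu = (124.8 - 116.52)/(3*1.1882467) = 2.3227
Cpl = (116.52 - 112.6)/(3*1.1882467) = 1.0997
Cpk = min(Cpu, Cpl) = 1.0997

1.0997


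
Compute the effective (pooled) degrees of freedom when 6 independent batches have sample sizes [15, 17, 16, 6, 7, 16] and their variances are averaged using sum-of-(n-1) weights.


nu = sum_i (n_i - 1)
nu = ((15 - 1) + (17 - 1) + (16 - 1) + (6 - 1) + (7 - 1) + (16 - 1))
nu = 14 + 16 + 15 + 5 + 6 + 15
nu = 71

71


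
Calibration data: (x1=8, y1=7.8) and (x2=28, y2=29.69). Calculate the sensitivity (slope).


slope = (y2 - y1) / (x2 - x1)
= (29.69 - 7.8) / (28 - 8)
= 21.8900 / 20
= 1.0945

1.0945


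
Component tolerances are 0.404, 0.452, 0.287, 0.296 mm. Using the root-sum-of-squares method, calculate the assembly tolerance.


RSS = sqrt(0.404^2 + 0.452^2 + 0.287^2 + 0.296^2)
= sqrt(0.537505)
= 0.7331

0.7331


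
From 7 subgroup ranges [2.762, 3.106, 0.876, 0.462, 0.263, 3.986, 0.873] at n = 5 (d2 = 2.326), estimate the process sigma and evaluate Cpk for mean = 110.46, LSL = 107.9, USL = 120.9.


R_bar = (2.762 + 3.106 + 0.876 + 0.462 + 0.263 + 3.986 + 0.873) / 7 = 1.7611429
sigma = R_bar / d2 = 1.7611429 / 2.326 = 0.75715516
Cp = (USL - LSL)/(6*sigma) = (120.9 - 107.9)/(6*0.75715516) = 2.8616
Cpu = (120.9 - 110.46)/(3*0.75715516) = 4.5962
Cpl = (110.46 - 107.9)/(3*0.75715516) = 1.1270
Cpk = min(Cpu, Cpl) = 1.1270

1.1270


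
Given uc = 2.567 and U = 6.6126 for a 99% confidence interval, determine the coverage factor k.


k = U / uc
k = 6.6126 / 2.567
k = 2.576

2.576


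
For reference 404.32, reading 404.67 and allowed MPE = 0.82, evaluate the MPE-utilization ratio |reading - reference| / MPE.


e = indication - reference = 404.67 - 404.32 = 0.3500
|e| = 0.3500
ratio = |e| / MPE = 0.3500 / 0.82
ratio = 0.4268

0.4268


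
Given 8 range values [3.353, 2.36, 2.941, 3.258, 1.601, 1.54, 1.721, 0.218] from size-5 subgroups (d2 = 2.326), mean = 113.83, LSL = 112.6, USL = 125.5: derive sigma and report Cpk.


R_bar = (3.353 + 2.36 + 2.941 + 3.258 + 1.601 + 1.54 + 1.721 + 0.218) / 8 = 2.124
sigma = R_bar / d2 = 2.124 / 2.326 = 0.91315563
Cp = (USL - LSL)/(6*sigma) = (125.5 - 112.6)/(6*0.91315563) = 2.3545
Cpu = (125.5 - 113.83)/(3*0.91315563) = 4.2600
Cpl = (113.83 - 112.6)/(3*0.91315563) = 0.4490
Cpk = min(Cpu, Cpl) = 0.4490

0.4490


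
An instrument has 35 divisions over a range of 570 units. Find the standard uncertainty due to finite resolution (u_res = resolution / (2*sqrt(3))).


resolution = range / divisions
resolution = 570 / 35 = 16.285714
u_res = resolution / (2*sqrt(3))
u_res = 16.285714 / 3.4641016
u_res = 4.7013

4.7013


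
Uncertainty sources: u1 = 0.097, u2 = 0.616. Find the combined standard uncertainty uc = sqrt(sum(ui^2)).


uc = sqrt(0.097^2 + 0.616^2)
uc = sqrt(0.388865)
uc = 0.6236

0.6236


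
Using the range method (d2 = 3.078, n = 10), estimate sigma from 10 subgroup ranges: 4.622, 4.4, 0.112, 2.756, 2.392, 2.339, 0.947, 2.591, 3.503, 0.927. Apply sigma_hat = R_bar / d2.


R_bar = (4.622 + 4.4 + 0.112 + 2.756 + 2.392 + 2.339 + 0.947 + 2.591 + 3.503 + 0.927) / 10
R_bar = 24.589 / 10 = 2.4589
sigma_hat = R_bar / d2 = 2.4589 / 3.078 = 0.7989

0.7989


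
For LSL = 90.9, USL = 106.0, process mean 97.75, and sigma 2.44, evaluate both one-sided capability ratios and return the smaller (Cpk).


Cpu = (USL - mean) / (3*sigma) = (106.0 - 97.75) / (3*2.44) = 1.1270
Cpl = (mean - LSL) / (3*sigma) = (97.75 - 90.9) / (3*2.44) = 0.9358
Cpk = min(Cpu, Cpl) = 0.9358

0.9358


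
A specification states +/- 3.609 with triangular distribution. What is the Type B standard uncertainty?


u_B = half_width / sqrt(6)
u_B = 3.609 / 2.4494897
u_B = 1.4734

1.4734


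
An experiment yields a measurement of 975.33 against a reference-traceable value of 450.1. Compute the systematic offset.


Systematic error = measured - true
= 975.33 - 450.1
= 525.2300

525.2300


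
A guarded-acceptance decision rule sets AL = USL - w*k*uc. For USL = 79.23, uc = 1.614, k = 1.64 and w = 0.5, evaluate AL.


U = k * uc = 1.64 * 1.614 = 2.64696
guard band g = w * U = 0.5 * 2.64696 = 1.32348
AL = USL - g = 79.23 - 1.32348
AL = 77.9065

77.9065


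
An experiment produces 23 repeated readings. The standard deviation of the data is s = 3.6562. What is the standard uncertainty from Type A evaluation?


u_A = s / sqrt(n)
u_A = 3.6562 / sqrt(23)
u_A = 3.6562 / 4.7958315
u_A = 0.7624

0.7624


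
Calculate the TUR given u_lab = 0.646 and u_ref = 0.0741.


TUR = u_lab / u_ref
= 0.646 / 0.0741
= 8.7179

8.7179


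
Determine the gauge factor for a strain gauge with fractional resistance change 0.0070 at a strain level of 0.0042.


GF = (dR/R) / epsilon
= 0.0070 / 0.0042
= 1.6667

1.6667


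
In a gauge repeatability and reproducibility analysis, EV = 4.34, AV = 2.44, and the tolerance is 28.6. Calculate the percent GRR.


GRR = sqrt(EV^2 + AV^2) = sqrt(4.34^2 + 2.44^2) = 4.9788754
%GRR = GRR / tol * 100 = 4.9788754 / 28.6 * 100
%GRR = 17.4087

17.4087


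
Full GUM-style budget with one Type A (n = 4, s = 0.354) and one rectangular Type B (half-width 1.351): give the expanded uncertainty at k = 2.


u_A = s / sqrt(n) = 0.354 / sqrt(4) = 0.177
u_B = half_width / sqrt(3) = 1.351 / sqrt(3) = 0.78000021
uc = sqrt(u_A^2 + u_B^2) = sqrt(0.177^2 + 0.78000021^2) = 0.79983081
U = k * uc = 2 * 0.79983081
U = 1.5997

1.5997


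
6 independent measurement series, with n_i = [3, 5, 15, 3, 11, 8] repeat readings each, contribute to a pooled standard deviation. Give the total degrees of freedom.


nu = sum_i (n_i - 1)
nu = ((3 - 1) + (5 - 1) + (15 - 1) + (3 - 1) + (11 - 1) + (8 - 1))
nu = 2 + 4 + 14 + 2 + 10 + 7
nu = 39

39


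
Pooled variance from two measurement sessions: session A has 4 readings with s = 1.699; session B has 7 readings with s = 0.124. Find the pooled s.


s_p = sqrt(((n1-1)*s1^2 + (n2-1)*s2^2) / (n1+n2-2))
numerator = (4-1)*1.699^2 + (7-1)*0.124^2 = 8.659803 + 0.092256 = 8.752059
denominator = 4 + 7 - 2 = 9
s_p^2 = 8.752059 / 9 = 0.972451
s_p = sqrt(0.972451) = 0.9861

0.9861


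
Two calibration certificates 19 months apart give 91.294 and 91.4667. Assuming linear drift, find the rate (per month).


rate = (v2 - v1) / months
= (91.4667 - 91.294) / 19
= 0.1727 / 19
= 0.0091

0.0091


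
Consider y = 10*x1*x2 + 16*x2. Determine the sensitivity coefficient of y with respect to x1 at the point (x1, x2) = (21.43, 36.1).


y = 10*x1*x2 + 16*x2
dy/dx1 = 10*x2
Evaluate at x2 = 36.1: c1 = 10 * 36.1
c1 = 361.0000

361.0000


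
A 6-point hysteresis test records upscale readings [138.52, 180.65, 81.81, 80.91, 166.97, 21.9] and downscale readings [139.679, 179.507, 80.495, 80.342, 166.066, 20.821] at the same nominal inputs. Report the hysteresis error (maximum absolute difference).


|138.52 - 139.679| = 1.1590
|180.65 - 179.507| = 1.1430
|81.81 - 80.495| = 1.3150
|80.91 - 80.342| = 0.5680
|166.97 - 166.066| = 0.9040
|21.9 - 20.821| = 1.0790
hysteresis = max(diffs) = 1.3150

1.3150


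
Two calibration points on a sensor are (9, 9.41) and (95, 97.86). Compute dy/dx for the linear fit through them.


slope = (y2 - y1) / (x2 - x1)
= (97.86 - 9.41) / (95 - 9)
= 88.4500 / 86
= 1.0285

1.0285


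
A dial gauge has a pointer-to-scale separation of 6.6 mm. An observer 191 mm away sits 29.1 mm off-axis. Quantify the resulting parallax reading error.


error = h * offset / d
= 6.6 * 29.1 / 191
= 1.0055

1.0055


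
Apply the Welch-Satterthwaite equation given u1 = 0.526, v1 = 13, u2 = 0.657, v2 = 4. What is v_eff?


uc = sqrt(u1^2 + u2^2) = sqrt(0.526^2 + 0.657^2) = 0.84162046
v_eff = uc^4 / (u1^4/v1 + u2^4/v2)
= 0.84162046^4 / (0.526^4/13 + 0.657^4/4)
= 0.5017243 / 0.052468646
v_eff = 9.5624

9.5624


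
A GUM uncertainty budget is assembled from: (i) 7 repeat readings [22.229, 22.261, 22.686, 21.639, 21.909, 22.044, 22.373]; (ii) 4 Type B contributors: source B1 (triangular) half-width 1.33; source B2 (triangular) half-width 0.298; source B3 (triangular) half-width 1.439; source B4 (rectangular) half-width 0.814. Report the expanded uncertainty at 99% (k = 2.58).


mean = (22.229 + 22.261 + 22.686 + 21.639 + 21.909 + 22.044 + 22.373) / 7 = 22.163
s = sqrt(sum((x - mean)^2)/(n-1)) = 0.33784661
u_A = s / sqrt(n) = 0.33784661 / sqrt(7) = 0.12769402
u_B1 = 1.33 / sqrt(6) = 0.54297023
u_B2 = 0.298 / sqrt(6) = 0.12165799
u_B3 = 1.439 / sqrt(6) = 0.58746929
u_B4 = 0.814 / sqrt(3) = 0.46996312
uc = sqrt(0.12769402^2 + 0.54297023^2 + 0.12165799^2 + 0.58746929^2 + 0.46996312^2) = 0.94440913
U = k * uc = 2.58 * 0.94440913
U = 2.4366

2.4366


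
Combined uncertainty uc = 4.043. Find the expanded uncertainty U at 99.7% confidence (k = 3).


U = k * uc
U = 3 * 4.043
U = 12.1290

12.1290


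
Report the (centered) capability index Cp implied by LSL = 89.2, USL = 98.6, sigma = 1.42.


Cp = (USL - LSL) / (6 * sigma)
= (98.6 - 89.2) / (6 * 1.42)
= 9.4000 / 8.5200
= 1.1033

1.1033


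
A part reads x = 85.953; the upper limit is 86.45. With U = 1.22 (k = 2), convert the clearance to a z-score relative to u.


u = U / k = 1.22 / 2 = 0.61
margin = |USL - x| = |86.45 - 85.953| = 0.497
z = margin / u = 0.497 / 0.61
z = 0.8148

0.8148


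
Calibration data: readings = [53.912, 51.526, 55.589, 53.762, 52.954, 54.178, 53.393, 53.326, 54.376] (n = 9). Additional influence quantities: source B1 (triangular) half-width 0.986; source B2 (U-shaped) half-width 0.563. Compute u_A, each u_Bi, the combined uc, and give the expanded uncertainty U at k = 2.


mean = (53.912 + 51.526 + 55.589 + 53.762 + 52.954 + 54.178 + 53.393 + 53.326 + 54.376) / 9 = 53.66844444
s = sqrt(sum((x - mean)^2)/(n-1)) = 1.1073913
u_A = s / sqrt(n) = 1.1073913 / sqrt(9) = 0.36913043
u_B1 = 0.986 / sqrt(6) = 0.40253281
u_B2 = 0.563 / sqrt(2) = 0.39810112
uc = sqrt(0.36913043^2 + 0.40253281^2 + 0.39810112^2) = 0.6758509
U = k * uc = 2 * 0.6758509
U = 1.3517

1.3517


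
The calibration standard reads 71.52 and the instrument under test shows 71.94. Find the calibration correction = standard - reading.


Correction = standard - reading
= 71.52 - 71.94
= -0.4200

-0.4200


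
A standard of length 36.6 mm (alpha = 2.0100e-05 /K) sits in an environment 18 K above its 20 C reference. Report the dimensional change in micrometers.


dL = L * alpha * dT
= 36.6 * 2.0100e-05 * 18
= 0.0132419 mm
dL_um = 0.0132419 * 1000 = 13.2419 um

13.2419


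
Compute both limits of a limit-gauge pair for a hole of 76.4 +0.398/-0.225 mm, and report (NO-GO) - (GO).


GO = nominal - lower_tol (smallest hole = maximum material condition)
GO = 76.4 - 0.225 = 76.175
NO-GO = nominal + upper_tol (largest hole = least material condition)
NO-GO = 76.4 + 0.398 = 76.798
spread = NO-GO - GO = 76.798 - 76.175 = 0.6230

0.6230


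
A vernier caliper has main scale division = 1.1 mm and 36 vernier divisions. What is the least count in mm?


LC = MSD / n_div
= 1.1 / 36
= 0.0306

0.0306


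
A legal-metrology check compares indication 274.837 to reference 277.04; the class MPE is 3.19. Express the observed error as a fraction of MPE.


e = indication - reference = 274.837 - 277.04 = -2.2030
|e| = 2.2030
ratio = |e| / MPE = 2.2030 / 3.19
ratio = 0.6906

0.6906


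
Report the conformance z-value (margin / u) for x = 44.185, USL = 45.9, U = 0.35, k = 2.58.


u = U / k = 0.35 / 2.58 = 0.13565891
margin = |USL - x| = |45.9 - 44.185| = 1.715
z = margin / u = 1.715 / 0.13565891
z = 12.6420

12.6420


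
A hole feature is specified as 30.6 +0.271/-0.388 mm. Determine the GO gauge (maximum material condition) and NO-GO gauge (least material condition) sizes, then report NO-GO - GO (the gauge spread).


GO = nominal - lower_tol (smallest hole = maximum material condition)
GO = 30.6 - 0.388 = 30.212
NO-GO = nominal + upper_tol (largest hole = least material condition)
NO-GO = 30.6 + 0.271 = 30.871
spread = NO-GO - GO = 30.871 - 30.212 = 0.6590

0.6590


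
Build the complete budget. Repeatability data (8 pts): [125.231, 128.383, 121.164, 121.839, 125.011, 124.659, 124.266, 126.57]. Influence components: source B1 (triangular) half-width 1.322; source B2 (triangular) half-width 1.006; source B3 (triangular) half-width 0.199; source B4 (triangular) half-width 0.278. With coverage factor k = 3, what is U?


mean = (125.231 + 128.383 + 121.164 + 121.839 + 125.011 + 124.659 + 124.266 + 126.57) / 8 = 124.640375
s = sqrt(sum((x - mean)^2)/(n-1)) = 2.3388118
u_A = s / sqrt(n) = 2.3388118 / sqrt(8) = 0.82689484
u_B1 = 1.322 / sqrt(6) = 0.53970424
u_B2 = 1.006 / sqrt(6) = 0.41069778
u_B3 = 0.199 / sqrt(6) = 0.08124141
u_B4 = 0.278 / sqrt(6) = 0.11349302
uc = sqrt(0.82689484^2 + 0.53970424^2 + 0.41069778^2 + 0.08124141^2 + 0.11349302^2) = 1.0785125
U = k * uc = 3 * 1.0785125
U = 3.2355

3.2355


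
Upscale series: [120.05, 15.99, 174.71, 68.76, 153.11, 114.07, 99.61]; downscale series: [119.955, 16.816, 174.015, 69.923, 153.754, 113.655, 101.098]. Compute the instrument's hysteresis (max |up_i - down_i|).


|120.05 - 119.955| = 0.0950
|15.99 - 16.816| = 0.8260
|174.71 - 174.015| = 0.6950
|68.76 - 69.923| = 1.1630
|153.11 - 153.754| = 0.6440
|114.07 - 113.655| = 0.4150
|99.61 - 101.098| = 1.4880
hysteresis = max(diffs) = 1.4880

1.4880


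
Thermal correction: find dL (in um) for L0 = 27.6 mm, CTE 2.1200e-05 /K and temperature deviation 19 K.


dL = L * alpha * dT
= 27.6 * 2.1200e-05 * 19
= 0.0111173 mm
dL_um = 0.0111173 * 1000 = 11.1173 um

11.1173


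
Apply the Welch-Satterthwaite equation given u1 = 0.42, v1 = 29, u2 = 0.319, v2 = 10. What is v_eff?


uc = sqrt(u1^2 + u2^2) = sqrt(0.42^2 + 0.319^2) = 0.52740971
v_eff = uc^4 / (u1^4/v1 + u2^4/v2)
= 0.52740971^4 / (0.42^4/29 + 0.319^4/10)
= 0.077373543 / 0.0021085287
v_eff = 36.6955

36.6955


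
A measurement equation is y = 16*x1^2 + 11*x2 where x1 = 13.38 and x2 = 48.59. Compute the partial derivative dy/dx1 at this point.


y = 16*x1^2 + 11*x2
dy/dx1 = 2*16*x1
Evaluate at x1 = 13.38: c1 = 32 * 13.38
c1 = 428.1600

428.1600


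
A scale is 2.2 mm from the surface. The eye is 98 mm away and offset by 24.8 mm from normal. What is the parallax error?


error = h * offset / d
= 2.2 * 24.8 / 98
= 0.5567

0.5567


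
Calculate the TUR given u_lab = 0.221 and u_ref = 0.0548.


TUR = u_lab / u_ref
= 0.221 / 0.0548
= 4.0328

4.0328


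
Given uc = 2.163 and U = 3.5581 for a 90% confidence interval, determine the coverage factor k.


k = U / uc
k = 3.5581 / 2.163
k = 1.645

1.645


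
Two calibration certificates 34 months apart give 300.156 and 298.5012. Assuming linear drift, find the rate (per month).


rate = (v2 - v1) / months
= (298.5012 - 300.156) / 34
= -1.6548 / 34
= -0.0487

-0.0487


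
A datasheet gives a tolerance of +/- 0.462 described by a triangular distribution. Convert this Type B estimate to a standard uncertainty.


u_B = half_width / sqrt(6)
u_B = 0.462 / 2.4494897
u_B = 0.1886

0.1886


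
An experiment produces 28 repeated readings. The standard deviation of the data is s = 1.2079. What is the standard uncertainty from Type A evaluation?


u_A = s / sqrt(n)
u_A = 1.2079 / sqrt(28)
u_A = 1.2079 / 5.2915026
u_A = 0.2283

0.2283


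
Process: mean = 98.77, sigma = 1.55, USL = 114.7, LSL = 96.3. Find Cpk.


Cpu = (USL - mean) / (3*sigma) = (114.7 - 98.77) / (3*1.55) = 3.4258
Cpl = (mean - LSL) / (3*sigma) = (98.77 - 96.3) / (3*1.55) = 0.5312
Cpk = min(Cpu, Cpl) = 0.5312

0.5312


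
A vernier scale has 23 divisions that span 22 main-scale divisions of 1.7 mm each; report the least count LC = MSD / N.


LC = MSD / n_div
= 1.7 / 23
= 0.0739

0.0739


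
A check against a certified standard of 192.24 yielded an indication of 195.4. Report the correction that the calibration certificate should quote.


Correction = standard - reading
= 192.24 - 195.4
= -3.1600

-3.1600


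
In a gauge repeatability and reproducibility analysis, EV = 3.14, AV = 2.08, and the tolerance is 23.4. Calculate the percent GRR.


GRR = sqrt(EV^2 + AV^2) = sqrt(3.14^2 + 2.08^2) = 3.7664307
%GRR = GRR / tol * 100 = 3.7664307 / 23.4 * 100
%GRR = 16.0959

16.0959


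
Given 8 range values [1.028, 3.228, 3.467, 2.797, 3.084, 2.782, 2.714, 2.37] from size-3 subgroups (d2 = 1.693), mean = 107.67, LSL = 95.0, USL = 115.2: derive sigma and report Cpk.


R_bar = (1.028 + 3.228 + 3.467 + 2.797 + 3.084 + 2.782 + 2.714 + 2.37) / 8 = 2.68375
sigma = R_bar / d2 = 2.68375 / 1.693 = 1.5852038
Cp = (USL - LSL)/(6*sigma) = (115.2 - 95.0)/(6*1.5852038) = 2.1238
Cpu = (115.2 - 107.67)/(3*1.5852038) = 1.5834
Cpl = (107.67 - 95.0)/(3*1.5852038) = 2.6642
Cpk = min(Cpu, Cpl) = 1.5834

1.5834


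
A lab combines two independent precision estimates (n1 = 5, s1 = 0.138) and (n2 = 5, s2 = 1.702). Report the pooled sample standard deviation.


s_p = sqrt(((n1-1)*s1^2 + (n2-1)*s2^2) / (n1+n2-2))
numerator = (5-1)*0.138^2 + (5-1)*1.702^2 = 0.076176 + 11.587216 = 11.663392
denominator = 5 + 5 - 2 = 8
s_p^2 = 11.663392 / 8 = 1.457924
s_p = sqrt(1.457924) = 1.2074

1.2074


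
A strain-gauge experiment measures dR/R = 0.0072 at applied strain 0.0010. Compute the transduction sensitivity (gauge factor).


GF = (dR/R) / epsilon
= 0.0072 / 0.0010
= 7.2000

7.2000


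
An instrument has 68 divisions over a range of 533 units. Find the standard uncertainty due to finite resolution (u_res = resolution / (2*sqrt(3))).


resolution = range / divisions
resolution = 533 / 68 = 7.8382353
u_res = resolution / (2*sqrt(3))
u_res = 7.8382353 / 3.4641016
u_res = 2.2627

2.2627


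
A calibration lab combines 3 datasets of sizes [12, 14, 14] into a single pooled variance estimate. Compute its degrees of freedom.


nu = sum_i (n_i - 1)
nu = ((12 - 1) + (14 - 1) + (14 - 1))
nu = 11 + 13 + 13
nu = 37

37


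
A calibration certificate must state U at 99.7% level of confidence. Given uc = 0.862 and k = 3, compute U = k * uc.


U = k * uc
U = 3 * 0.862
U = 2.5860

2.5860


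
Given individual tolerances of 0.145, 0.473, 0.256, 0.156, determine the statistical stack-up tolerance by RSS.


RSS = sqrt(0.145^2 + 0.473^2 + 0.256^2 + 0.156^2)
= sqrt(0.334626)
= 0.5785

0.5785


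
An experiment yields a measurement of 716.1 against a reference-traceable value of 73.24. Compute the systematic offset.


Systematic error = measured - true
= 716.1 - 73.24
= 642.8600

642.8600


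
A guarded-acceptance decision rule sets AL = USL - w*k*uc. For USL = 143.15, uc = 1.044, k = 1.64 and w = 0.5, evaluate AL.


U = k * uc = 1.64 * 1.044 = 1.71216
guard band g = w * U = 0.5 * 1.71216 = 0.85608
AL = USL - g = 143.15 - 0.85608
AL = 142.2939

142.2939


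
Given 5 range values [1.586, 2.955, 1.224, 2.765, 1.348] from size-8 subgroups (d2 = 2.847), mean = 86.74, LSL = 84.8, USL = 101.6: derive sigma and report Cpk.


R_bar = (1.586 + 2.955 + 1.224 + 2.765 + 1.348) / 5 = 1.9756
sigma = R_bar / d2 = 1.9756 / 2.847 = 0.69392343
Cp = (USL - LSL)/(6*sigma) = (101.6 - 84.8)/(6*0.69392343) = 4.0350
Cpu = (101.6 - 86.74)/(3*0.69392343) = 7.1382
Cpl = (86.74 - 84.8)/(3*0.69392343) = 0.9319
Cpk = min(Cpu, Cpl) = 0.9319

0.9319


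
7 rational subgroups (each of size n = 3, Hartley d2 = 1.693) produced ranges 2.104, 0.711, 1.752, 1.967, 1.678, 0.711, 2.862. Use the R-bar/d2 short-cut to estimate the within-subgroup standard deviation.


R_bar = (2.104 + 0.711 + 1.752 + 1.967 + 1.678 + 0.711 + 2.862) / 7
R_bar = 11.785 / 7 = 1.6835714
sigma_hat = R_bar / d2 = 1.6835714 / 1.693 = 0.9944

0.9944


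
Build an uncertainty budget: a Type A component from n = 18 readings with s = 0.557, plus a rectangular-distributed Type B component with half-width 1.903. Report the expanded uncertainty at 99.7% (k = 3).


u_A = s / sqrt(n) = 0.557 / sqrt(18) = 0.13128616
u_B = half_width / sqrt(3) = 1.903 / sqrt(3) = 1.0986976
uc = sqrt(u_A^2 + u_B^2) = sqrt(0.13128616^2 + 1.0986976^2) = 1.1065137
U = k * uc = 3 * 1.1065137
U = 3.3195

3.3195


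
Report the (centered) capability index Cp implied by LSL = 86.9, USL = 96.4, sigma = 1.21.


Cp = (USL - LSL) / (6 * sigma)
= (96.4 - 86.9) / (6 * 1.21)
= 9.5000 / 7.2600
= 1.3085

1.3085


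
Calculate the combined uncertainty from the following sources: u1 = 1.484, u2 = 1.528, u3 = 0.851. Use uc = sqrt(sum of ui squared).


uc = sqrt(1.484^2 + 1.528^2 + 0.851^2)
uc = sqrt(5.261241)
uc = 2.2937

2.2937


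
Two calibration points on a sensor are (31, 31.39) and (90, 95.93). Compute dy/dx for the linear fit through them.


slope = (y2 - y1) / (x2 - x1)
= (95.93 - 31.39) / (90 - 31)
= 64.5400 / 59
= 1.0939

1.0939


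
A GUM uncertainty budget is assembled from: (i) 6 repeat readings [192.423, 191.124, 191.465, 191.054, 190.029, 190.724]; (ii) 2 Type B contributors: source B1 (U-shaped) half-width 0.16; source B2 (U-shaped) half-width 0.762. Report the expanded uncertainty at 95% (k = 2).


mean = (192.423 + 191.124 + 191.465 + 191.054 + 190.029 + 190.724) / 6 = 191.1365
s = sqrt(sum((x - mean)^2)/(n-1)) = 0.79582278
u_A = s / sqrt(n) = 0.79582278 / sqrt(6) = 0.32489329
u_B1 = 0.16 / sqrt(2) = 0.11313708
u_B2 = 0.762 / sqrt(2) = 0.53881537
uc = sqrt(0.32489329^2 + 0.11313708^2 + 0.53881537^2) = 0.63927901
U = k * uc = 2 * 0.63927901
U = 1.2786

1.2786


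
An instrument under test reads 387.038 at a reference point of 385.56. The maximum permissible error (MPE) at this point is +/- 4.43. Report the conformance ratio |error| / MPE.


e = indication - reference = 387.038 - 385.56 = 1.4780
|e| = 1.4780
ratio = |e| / MPE = 1.4780 / 4.43
ratio = 0.3336

0.3336


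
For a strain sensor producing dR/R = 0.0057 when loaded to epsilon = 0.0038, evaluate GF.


GF = (dR/R) / epsilon
= 0.0057 / 0.0038
= 1.5000

1.5000
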